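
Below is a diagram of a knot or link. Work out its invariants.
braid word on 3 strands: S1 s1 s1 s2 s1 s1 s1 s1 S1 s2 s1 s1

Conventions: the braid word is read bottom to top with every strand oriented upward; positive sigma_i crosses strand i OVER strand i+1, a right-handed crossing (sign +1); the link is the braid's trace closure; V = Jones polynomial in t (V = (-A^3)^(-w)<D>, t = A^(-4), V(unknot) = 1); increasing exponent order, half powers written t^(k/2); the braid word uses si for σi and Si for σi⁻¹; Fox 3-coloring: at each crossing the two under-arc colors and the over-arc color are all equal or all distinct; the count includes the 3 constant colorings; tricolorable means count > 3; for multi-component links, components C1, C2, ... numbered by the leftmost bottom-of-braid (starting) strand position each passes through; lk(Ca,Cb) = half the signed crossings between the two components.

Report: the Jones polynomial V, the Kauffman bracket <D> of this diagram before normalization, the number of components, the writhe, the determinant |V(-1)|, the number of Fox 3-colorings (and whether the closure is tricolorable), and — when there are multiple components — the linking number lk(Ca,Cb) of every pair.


V(t) = t^3 + t^5 - t^8
bracket: -A^-8 + A^4 + A^12, w = +8
1 component, writhe +8, over 12 crossings
det 3, colorings 9 of 3^12 — tricolorable
observation: w = +8 shifts under R1 moves; the (-A^3)^(-8) factor cancels that in V


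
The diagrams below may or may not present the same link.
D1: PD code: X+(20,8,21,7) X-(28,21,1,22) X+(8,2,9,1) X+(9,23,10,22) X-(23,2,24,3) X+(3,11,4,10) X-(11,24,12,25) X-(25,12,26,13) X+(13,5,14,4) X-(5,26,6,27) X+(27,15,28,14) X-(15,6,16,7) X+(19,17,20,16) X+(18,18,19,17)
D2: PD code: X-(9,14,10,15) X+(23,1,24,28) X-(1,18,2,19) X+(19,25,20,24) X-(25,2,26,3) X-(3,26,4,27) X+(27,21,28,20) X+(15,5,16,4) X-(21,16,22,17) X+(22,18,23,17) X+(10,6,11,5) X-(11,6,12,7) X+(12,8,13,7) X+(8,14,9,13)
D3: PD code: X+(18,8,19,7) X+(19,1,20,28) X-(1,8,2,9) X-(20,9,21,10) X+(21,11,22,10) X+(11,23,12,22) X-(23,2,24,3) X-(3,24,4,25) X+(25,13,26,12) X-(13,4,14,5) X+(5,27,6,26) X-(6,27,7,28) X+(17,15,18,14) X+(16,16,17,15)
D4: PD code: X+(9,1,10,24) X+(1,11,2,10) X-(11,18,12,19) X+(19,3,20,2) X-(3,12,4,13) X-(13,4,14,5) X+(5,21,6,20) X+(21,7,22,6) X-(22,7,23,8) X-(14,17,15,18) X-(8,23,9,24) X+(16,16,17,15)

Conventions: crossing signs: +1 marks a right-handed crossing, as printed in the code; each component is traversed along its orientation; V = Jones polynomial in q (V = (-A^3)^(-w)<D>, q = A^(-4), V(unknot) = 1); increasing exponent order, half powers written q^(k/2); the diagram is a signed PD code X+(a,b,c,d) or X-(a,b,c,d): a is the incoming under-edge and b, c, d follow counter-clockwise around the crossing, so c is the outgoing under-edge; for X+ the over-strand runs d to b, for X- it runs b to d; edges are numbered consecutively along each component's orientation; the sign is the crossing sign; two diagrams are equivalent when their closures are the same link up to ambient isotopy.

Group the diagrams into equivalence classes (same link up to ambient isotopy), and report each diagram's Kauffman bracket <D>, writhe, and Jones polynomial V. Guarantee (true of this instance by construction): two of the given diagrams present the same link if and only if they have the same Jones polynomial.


equivalence classes: {D1, D2, D3, D4}
D1 (bracket -A^-6 + 2A^-2 - 2A^2 + 3A^6 - 2A^10 + 2A^14 - A^18; 14 crossings at w = +2): V = -q^-3 + 2q^-2 - 2q^-1 + 3 - 2q + 2q^2 - q^3
D2 (bracket -A^-6 + 2A^-2 - 2A^2 + 3A^6 - 2A^10 + 2A^14 - A^18; 14 crossings at w = +2): V = -q^-3 + 2q^-2 - 2q^-1 + 3 - 2q + 2q^2 - q^3
D3 (bracket -A^-6 + 2A^-2 - 2A^2 + 3A^6 - 2A^10 + 2A^14 - A^18; 14 crossings at w = +2): V = -q^-3 + 2q^-2 - 2q^-1 + 3 - 2q + 2q^2 - q^3
V(D4) = -q^-3 + 2q^-2 - 2q^-1 + 3 - 2q + 2q^2 - q^3  (w 0, c 12, <D> = -A^-12 + 2A^-8 - 2A^-4 + 3 - 2A^4 + 2A^8 - A^12)
key observation: all 4 diagrams share one V(q), hence one class


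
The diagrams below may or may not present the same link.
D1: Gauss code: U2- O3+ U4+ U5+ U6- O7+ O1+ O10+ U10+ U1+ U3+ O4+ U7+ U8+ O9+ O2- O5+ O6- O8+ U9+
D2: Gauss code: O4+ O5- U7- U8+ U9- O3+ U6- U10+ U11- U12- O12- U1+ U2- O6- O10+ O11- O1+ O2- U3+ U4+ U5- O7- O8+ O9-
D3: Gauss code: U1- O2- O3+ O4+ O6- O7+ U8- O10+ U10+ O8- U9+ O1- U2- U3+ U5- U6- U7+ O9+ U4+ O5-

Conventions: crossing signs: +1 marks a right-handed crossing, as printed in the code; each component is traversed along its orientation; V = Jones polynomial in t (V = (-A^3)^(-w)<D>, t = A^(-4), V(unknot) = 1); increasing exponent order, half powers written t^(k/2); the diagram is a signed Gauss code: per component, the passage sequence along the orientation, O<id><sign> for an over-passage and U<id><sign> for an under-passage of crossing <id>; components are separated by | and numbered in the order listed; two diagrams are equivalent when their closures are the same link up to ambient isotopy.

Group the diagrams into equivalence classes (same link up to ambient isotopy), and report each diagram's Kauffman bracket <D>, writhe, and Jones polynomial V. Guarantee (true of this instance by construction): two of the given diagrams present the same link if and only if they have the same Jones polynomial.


grouping into links: {D1} | {D2} | {D3}
V(D1) = t + t^3 - t^4  (w +6, c 10, <D> = -A^2 + A^6 + A^14)
V(D2) = 1  (w -2, c 12, <D> = A^-6)
V(D3) = t^-2 - t^-1 + 1 - t + t^2  [10 crossings, <D> = A^-8 - A^-4 + 1 - A^4 + A^8, w = 0]
why: V(t) takes 3 values over 3 diagrams, fixing the grouping


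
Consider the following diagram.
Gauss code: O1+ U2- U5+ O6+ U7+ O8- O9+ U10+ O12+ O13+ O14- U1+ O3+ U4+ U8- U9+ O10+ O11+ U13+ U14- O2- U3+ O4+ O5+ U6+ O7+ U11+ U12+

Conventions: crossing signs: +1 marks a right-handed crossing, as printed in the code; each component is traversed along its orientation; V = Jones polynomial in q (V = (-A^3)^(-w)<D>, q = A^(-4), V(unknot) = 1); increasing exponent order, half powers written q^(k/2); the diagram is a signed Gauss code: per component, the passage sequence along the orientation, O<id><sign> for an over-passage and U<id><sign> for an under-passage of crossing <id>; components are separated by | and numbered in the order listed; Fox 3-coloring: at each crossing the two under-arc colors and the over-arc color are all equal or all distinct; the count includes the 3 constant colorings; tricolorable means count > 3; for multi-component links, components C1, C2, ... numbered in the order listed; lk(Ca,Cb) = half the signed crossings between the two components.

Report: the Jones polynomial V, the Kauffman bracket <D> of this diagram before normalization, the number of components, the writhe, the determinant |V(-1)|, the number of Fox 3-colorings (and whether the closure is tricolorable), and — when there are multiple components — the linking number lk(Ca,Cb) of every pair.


V = q^3 + 2q^5 - 2q^6 + 2q^7 - 3q^8 + 2q^9 - 2q^10 + q^11
<D> = A^-20 - 2A^-16 + 2A^-12 - 3A^-8 + 2A^-4 - 2 + 2A^4 + A^12 (w = +8)
1 component over 14 crossings, w = +8
9 Fox colorings among 3^14, |V(-1)| = 15: tricolorable
why: det 15 = |V(-1)|; divisible by 3, so tricolorable


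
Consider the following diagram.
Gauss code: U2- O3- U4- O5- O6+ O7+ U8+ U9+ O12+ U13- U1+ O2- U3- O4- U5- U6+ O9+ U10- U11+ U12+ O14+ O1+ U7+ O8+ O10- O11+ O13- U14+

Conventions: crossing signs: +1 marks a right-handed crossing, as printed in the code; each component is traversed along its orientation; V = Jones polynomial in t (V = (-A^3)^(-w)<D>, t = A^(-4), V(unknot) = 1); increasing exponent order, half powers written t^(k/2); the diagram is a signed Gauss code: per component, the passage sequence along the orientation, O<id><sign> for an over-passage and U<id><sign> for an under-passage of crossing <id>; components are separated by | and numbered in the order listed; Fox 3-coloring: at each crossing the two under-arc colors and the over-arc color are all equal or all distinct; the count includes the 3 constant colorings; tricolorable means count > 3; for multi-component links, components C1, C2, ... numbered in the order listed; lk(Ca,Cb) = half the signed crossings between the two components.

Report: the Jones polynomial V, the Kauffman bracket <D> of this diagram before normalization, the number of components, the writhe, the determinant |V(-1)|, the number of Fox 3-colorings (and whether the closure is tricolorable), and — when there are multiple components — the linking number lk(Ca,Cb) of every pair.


V(t) = t^-2 - 2t^-1 + 3 - 3t + 4t^2 - 3t^3 + 2t^4 - 2t^5 + t^6
bracket: A^-18 - 2A^-14 + 2A^-10 - 3A^-6 + 4A^-2 - 3A^2 + 3A^6 - 2A^10 + A^14, w = +2
1 component, writhe +2, over 14 crossings
det 21, colorings 9 of 3^14 — tricolorable
observation: w = +2 (over 14 crossings) is diagram-only; (-A^3)^(-2) removes it from V


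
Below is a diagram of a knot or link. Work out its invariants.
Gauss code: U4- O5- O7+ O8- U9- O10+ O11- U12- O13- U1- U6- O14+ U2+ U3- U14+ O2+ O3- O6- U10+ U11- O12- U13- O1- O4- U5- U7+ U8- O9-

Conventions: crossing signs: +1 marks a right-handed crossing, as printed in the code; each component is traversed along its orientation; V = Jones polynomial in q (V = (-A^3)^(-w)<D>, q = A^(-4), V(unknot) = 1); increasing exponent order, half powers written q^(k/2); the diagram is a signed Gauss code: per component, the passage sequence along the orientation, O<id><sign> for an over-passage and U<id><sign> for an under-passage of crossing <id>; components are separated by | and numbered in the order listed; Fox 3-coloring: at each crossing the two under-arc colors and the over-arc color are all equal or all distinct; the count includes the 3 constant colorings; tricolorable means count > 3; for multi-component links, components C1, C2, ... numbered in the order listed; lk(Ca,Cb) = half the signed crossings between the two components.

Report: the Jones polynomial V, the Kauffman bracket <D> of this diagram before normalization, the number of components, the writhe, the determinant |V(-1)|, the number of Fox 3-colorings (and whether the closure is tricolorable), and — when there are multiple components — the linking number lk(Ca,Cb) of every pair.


Jones polynomial: V(q) = q^-8 - 2q^-7 + q^-6 - 2q^-5 + 2q^-4 + q^-2
<D> = A^-10 + 2A^-2 - 2A^2 + A^6 - 2A^10 + A^14; writhe -6
components 1, writhe -6 (14 crossings)
3-colorings: 27 of 3^14, det 9 — tricolorable
note: w = -6 (over 14 crossings) is diagram-only; (-A^3)^(6) removes it from V


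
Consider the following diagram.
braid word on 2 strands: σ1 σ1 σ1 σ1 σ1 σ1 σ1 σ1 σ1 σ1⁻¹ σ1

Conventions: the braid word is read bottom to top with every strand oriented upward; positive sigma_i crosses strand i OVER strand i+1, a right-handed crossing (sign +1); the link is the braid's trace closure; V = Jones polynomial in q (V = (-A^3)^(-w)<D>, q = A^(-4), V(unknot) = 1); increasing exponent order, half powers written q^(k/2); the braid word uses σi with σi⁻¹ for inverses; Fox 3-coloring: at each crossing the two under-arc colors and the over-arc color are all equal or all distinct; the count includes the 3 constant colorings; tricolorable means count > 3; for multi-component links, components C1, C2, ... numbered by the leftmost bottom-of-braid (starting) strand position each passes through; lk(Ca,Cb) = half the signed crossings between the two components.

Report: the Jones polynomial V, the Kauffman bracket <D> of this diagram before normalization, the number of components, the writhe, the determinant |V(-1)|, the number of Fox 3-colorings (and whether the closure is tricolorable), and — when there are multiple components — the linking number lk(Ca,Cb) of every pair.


Jones polynomial: V(q) = q^4 + q^6 - q^7 + q^8 - q^9 + q^10 - q^11 + q^12 - q^13
<D> = A^-25 - A^-21 + A^-17 - A^-13 + A^-9 - A^-5 + A^-1 - A^3 - A^11; writhe +9
components 1, writhe +9 (11 crossings)
3-colorings: 9 of 3^11, det 9 — tricolorable
note: one generator, power 9: the (2,9) torus pattern


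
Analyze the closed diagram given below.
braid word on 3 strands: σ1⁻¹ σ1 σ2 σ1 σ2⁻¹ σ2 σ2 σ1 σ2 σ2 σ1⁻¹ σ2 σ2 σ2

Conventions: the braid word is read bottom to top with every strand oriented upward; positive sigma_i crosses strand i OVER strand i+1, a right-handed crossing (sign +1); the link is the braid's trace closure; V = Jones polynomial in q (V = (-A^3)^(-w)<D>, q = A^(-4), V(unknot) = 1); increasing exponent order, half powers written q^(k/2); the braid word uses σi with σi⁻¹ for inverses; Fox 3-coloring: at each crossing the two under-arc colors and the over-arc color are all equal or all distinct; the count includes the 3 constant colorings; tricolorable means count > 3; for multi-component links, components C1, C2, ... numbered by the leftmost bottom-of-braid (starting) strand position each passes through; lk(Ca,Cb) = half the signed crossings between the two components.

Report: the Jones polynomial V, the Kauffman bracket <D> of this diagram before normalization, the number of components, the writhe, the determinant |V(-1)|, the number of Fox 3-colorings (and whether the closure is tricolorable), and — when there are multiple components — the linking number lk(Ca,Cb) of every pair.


Jones polynomial: V(q) = q^3 + 2q^5 - 2q^6 + 2q^7 - 3q^8 + 2q^9 - 2q^10 + q^11
<D> = A^-20 - 2A^-16 + 2A^-12 - 3A^-8 + 2A^-4 - 2 + 2A^4 + A^12; writhe +8
components 1, writhe +8 (14 crossings)
3-colorings: 9 of 3^14, det 15 — tricolorable
note: |V(-1)| = 15: so tricolorable, since 3 divides 15


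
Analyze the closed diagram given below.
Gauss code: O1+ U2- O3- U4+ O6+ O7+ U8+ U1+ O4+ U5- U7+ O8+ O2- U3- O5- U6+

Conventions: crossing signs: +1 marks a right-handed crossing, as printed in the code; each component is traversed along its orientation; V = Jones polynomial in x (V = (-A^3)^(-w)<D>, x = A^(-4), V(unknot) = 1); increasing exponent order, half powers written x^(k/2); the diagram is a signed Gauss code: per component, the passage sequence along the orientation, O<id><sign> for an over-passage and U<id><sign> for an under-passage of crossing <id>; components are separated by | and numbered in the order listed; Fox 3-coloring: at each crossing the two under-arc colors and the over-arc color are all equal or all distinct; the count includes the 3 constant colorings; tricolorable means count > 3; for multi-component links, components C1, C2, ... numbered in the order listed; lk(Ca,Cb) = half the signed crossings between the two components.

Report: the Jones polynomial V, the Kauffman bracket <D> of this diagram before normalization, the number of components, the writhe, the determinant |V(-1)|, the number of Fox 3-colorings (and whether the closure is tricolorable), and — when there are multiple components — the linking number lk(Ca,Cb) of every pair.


Jones polynomial: V(x) = -x^-1 + 2 - x + 2x^2 - x^3 + x^4 - x^5
<D> = -A^-14 + A^-10 - A^-6 + 2A^-2 - A^2 + 2A^6 - A^10; writhe +2
components 1, writhe +2 (8 crossings)
3-colorings: 9 of 3^8, det 9 — tricolorable
note: w = +2 shifts under R1 moves; the (-A^3)^(-2) factor cancels that in V


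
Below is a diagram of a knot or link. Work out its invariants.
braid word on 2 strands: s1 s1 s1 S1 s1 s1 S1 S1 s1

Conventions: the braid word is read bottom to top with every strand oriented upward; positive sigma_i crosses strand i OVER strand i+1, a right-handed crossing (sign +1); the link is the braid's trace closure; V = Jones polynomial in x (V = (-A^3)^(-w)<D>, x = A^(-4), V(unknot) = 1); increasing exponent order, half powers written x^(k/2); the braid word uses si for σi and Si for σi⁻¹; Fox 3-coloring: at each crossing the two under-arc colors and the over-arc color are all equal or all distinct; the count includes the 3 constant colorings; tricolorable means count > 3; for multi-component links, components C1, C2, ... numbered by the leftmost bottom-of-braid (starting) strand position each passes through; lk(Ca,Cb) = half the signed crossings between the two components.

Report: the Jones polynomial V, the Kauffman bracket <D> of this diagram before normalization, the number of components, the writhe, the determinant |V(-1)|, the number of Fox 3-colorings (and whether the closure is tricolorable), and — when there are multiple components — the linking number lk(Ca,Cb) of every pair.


V(x) = x + x^3 - x^4
bracket: A^-7 - A^-3 - A^5, w = +3
1 component, writhe +3, over 9 crossings
det 3, colorings 9 of 3^9 — tricolorable
observation: one generator, power 3: the (2,3) torus pattern


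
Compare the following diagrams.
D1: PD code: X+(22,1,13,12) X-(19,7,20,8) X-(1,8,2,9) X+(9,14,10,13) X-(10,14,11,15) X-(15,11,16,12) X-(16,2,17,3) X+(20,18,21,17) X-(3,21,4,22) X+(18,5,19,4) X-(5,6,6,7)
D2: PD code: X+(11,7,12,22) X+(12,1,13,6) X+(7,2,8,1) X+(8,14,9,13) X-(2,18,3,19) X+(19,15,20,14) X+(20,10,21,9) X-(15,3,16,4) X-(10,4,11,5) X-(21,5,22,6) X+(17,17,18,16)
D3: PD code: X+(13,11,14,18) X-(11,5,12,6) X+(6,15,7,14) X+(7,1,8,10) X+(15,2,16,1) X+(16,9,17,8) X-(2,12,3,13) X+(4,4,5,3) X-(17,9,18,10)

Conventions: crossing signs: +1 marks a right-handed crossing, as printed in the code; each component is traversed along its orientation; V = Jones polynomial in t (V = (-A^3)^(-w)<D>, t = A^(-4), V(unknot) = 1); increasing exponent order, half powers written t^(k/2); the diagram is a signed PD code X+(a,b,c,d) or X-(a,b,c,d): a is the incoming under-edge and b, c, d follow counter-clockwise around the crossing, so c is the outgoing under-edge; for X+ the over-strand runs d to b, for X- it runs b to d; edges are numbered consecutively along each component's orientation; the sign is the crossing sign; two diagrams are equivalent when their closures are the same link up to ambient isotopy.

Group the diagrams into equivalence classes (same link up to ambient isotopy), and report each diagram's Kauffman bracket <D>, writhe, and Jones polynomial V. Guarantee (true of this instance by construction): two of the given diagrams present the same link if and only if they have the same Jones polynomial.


equivalence classes: {D1} | {D2} | {D3}
D1 (bracket A^-7 + A; 11 crossings at w = -3): V = -t^(-5/2) - t^(-1/2)
V(D2) = -t^(-3/2) - 2t^(1/2) + t^(3/2) - t^(5/2) + t^(7/2)  [11 crossings, <D> = -A^-5 + A^-1 - A^3 + 2A^7 + A^15, w = +3]
V(D3) = -t^(-3/2) + t^(-1/2) - 2t^(1/2) + t^(3/2) - 2t^(5/2) + t^(7/2)  [9 crossings, <D> = -A^-5 + 2A^-1 - A^3 + 2A^7 - A^11 + A^15, w = +3]
key observation: 3 values of V(t) split the 3 diagrams


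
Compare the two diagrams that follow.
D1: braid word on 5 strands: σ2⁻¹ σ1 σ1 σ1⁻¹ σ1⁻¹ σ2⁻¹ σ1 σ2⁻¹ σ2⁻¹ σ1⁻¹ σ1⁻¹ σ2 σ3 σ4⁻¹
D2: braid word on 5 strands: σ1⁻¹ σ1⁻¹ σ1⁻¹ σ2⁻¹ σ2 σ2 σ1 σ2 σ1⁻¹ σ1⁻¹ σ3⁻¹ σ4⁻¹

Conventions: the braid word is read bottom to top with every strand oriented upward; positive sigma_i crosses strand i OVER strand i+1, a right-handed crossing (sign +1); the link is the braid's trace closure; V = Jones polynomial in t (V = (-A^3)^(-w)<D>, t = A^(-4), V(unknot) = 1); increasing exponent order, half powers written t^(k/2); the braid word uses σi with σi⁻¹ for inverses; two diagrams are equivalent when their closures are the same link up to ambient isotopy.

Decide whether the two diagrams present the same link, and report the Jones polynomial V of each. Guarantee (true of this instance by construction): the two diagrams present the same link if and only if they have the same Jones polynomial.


same link: no
V(D1) = -t^-6 + t^-5 - t^-4 + 2t^-3 - t^-2 + t^-1  [14 crossings, <D> = A^-8 - A^-4 + 2 - A^4 + A^8 - A^12, w = -4]
D2 (bracket A^-8 + 1 - A^4; 12 crossings at w = -4): V = -t^-4 + t^-3 + t^-1
note: V(t) takes 2 values over 2 diagrams, fixing the grouping


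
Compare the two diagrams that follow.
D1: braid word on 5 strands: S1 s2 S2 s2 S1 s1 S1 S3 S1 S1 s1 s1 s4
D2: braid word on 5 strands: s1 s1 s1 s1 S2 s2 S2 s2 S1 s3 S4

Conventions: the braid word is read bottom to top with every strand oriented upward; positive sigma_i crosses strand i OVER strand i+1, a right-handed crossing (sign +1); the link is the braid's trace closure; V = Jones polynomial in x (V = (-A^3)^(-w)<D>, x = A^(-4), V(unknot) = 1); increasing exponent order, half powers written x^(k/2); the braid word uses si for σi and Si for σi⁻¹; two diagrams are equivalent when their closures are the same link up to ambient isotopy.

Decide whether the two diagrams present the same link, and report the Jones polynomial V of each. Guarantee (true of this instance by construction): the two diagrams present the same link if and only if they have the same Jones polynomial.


same link: no
V(D1) = -x^(-5/2) - x^(-1/2)  [13 crossings, <D> = A^-1 + A^7, w = -1]
V(D2) = -x^(1/2) - x^(3/2) - x^(5/2) + x^(9/2)  [11 crossings, <D> = -A^-9 + A^-1 + A^3 + A^7, w = +3]
insight: V(x) takes 2 values over 2 diagrams, fixing the grouping


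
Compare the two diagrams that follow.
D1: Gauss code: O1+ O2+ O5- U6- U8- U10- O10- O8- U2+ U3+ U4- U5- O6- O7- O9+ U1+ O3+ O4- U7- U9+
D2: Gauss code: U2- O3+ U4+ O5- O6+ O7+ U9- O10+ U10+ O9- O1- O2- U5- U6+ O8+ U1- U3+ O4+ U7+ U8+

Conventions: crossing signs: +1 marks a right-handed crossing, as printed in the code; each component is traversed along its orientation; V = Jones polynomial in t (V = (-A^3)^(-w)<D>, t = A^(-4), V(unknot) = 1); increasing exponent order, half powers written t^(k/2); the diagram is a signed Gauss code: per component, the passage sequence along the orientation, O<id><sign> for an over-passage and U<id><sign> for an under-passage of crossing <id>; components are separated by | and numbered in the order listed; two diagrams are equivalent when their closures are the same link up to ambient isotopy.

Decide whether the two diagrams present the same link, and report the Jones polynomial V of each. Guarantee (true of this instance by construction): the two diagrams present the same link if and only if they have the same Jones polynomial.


same link: no
V(D1) = 1  [10 crossings, <D> = A^-6, w = -2]
D2 (bracket -A^-10 + A^-6 + A^2; 10 crossings at w = +2): V = t + t^3 - t^4
note: 2 values of V(t) split the 2 diagrams


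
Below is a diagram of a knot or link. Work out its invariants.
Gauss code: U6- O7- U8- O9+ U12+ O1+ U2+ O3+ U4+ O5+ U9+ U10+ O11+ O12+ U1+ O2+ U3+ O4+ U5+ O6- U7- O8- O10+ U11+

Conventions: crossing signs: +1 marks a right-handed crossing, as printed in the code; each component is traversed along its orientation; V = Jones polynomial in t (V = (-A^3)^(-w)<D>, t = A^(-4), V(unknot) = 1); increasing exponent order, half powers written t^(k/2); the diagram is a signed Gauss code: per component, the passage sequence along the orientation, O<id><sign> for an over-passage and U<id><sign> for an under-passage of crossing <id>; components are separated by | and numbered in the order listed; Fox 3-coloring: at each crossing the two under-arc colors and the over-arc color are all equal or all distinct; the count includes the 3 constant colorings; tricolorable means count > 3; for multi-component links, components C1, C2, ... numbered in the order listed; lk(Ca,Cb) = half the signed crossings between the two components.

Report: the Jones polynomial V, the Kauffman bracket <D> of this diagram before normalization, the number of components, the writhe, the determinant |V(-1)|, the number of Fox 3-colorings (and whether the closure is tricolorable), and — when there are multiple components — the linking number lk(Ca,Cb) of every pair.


Jones polynomial: V(t) = -t + 2t^2 - 2t^3 + 4t^4 - 4t^5 + 5t^6 - 4t^7 + 3t^8 - 2t^9 + t^10 - t^11
<D> = -A^-26 + A^-22 - 2A^-18 + 3A^-14 - 4A^-10 + 5A^-6 - 4A^-2 + 4A^2 - 2A^6 + 2A^10 - A^14; writhe +6
components 1, writhe +6 (12 crossings)
3-colorings: 3 of 3^12, det 29 — not tricolorable
note: V spans 10 powers of t: at least 10 crossings in any diagram


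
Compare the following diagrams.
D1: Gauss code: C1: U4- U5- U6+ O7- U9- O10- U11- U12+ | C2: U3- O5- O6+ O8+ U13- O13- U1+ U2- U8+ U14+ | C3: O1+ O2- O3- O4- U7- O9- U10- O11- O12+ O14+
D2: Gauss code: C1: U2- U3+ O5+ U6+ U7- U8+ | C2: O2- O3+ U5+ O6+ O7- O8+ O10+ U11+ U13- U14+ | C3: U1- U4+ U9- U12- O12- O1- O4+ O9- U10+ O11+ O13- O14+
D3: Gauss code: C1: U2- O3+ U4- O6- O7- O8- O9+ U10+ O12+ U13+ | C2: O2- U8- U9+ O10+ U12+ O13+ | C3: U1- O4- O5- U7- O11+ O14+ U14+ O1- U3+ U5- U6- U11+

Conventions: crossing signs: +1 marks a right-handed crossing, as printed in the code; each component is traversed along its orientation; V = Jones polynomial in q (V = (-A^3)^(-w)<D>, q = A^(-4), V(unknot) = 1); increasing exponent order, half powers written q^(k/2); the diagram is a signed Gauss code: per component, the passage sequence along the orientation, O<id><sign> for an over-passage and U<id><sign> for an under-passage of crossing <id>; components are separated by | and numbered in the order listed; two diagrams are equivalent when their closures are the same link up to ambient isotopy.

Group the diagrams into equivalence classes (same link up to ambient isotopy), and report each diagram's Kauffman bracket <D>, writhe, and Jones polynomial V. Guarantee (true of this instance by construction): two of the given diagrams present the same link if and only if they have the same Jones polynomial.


classes: {D1} | {D2} | {D3}
V(D1) = q^-6 + q^-3 + q^-2 + q^-1  [14 crossings, <D> = A^-8 + A^-4 + 1 + A^12, w = -4]
V(D2) = q + 2q^3 + q^5  [14 crossings, <D> = A^-14 + 2A^-6 + A^2, w = +2]
D3 (bracket A^-8 + 2 + A^8; 14 crossings at w = 0): V = q^-2 + 2 + q^2
note: 3 classes among 3 diagrams; unequal V(q) rules out equality


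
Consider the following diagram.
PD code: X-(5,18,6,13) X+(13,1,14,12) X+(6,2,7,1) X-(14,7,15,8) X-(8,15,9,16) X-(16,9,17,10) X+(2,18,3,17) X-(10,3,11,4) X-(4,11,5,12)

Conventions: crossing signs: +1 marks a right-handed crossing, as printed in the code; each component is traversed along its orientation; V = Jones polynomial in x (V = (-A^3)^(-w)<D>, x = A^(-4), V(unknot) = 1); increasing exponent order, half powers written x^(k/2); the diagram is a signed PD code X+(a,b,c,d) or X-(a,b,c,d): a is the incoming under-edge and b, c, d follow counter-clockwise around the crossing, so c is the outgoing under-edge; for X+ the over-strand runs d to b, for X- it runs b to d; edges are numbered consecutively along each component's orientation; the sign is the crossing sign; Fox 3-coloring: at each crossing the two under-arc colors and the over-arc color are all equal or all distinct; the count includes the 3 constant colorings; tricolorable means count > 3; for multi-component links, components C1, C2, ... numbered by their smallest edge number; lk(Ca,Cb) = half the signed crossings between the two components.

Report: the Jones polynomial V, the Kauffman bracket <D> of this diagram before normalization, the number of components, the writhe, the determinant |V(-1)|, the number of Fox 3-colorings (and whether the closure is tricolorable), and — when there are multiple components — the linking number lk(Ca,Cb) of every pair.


Jones polynomial: V(x) = x^(-13/2) - 2x^(-11/2) + 2x^(-9/2) - 3x^(-7/2) + 2x^(-5/2) - 2x^(-3/2) + x^(-1/2) - x^(1/2)
<D> = A^-11 - A^-7 + 2A^-3 - 2A + 3A^5 - 2A^9 + 2A^13 - A^17; writhe -3
components 2, writhe -3 (9 crossings)
linking number lk(C1,C2) = -1
3-colorings: 3 of 3^9, det 14 — not tricolorable
note: the 1 component pair carries total linking -1


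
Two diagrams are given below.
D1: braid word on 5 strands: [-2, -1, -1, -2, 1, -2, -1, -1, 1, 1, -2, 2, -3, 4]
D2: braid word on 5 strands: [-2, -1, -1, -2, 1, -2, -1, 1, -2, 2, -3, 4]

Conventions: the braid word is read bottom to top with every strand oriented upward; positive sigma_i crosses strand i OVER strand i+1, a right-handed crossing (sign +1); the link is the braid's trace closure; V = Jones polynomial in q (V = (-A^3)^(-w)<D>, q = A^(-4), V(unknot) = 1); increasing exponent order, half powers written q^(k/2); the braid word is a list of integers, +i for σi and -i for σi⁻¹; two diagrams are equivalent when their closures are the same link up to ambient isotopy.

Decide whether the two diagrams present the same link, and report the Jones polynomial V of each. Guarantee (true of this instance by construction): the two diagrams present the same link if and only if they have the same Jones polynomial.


equivalent: yes
D1 (bracket A^-8 - A^-4 + 2 - A^4 + A^8 - A^12; 14 crossings at w = -4): V = -q^-6 + q^-5 - q^-4 + 2q^-3 - q^-2 + q^-1
V(D2) = -q^-6 + q^-5 - q^-4 + 2q^-3 - q^-2 + q^-1  (w -4, c 12, <D> = A^-8 - A^-4 + 2 - A^4 + A^8 - A^12)
key observation: D2 (12 crossings) and D1 (14) are Markov-related braid presentations


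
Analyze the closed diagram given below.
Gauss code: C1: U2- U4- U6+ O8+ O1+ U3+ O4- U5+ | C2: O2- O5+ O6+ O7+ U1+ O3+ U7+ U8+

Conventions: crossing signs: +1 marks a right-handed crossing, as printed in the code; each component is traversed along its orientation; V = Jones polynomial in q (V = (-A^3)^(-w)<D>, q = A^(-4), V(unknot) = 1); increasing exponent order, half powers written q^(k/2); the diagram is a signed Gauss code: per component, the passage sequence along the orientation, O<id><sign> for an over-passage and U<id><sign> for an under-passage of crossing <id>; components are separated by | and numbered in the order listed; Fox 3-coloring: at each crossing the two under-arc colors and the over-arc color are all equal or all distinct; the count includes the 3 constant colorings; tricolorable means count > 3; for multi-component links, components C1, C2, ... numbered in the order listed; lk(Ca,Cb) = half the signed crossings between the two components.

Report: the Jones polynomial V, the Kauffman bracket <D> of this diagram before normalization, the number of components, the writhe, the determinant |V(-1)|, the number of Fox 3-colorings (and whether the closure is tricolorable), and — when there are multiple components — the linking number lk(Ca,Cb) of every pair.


Jones polynomial: V(q) = -q^(3/2) - q^(7/2) + q^(9/2) - q^(11/2)
<D> = -A^-10 + A^-6 - A^-2 - A^6; writhe +4
components 2, writhe +4 (8 crossings)
linking number lk(C1,C2) = +2
3-colorings: 3 of 3^8, det 4 — not tricolorable
note: the 1 component pair carries total linking +2


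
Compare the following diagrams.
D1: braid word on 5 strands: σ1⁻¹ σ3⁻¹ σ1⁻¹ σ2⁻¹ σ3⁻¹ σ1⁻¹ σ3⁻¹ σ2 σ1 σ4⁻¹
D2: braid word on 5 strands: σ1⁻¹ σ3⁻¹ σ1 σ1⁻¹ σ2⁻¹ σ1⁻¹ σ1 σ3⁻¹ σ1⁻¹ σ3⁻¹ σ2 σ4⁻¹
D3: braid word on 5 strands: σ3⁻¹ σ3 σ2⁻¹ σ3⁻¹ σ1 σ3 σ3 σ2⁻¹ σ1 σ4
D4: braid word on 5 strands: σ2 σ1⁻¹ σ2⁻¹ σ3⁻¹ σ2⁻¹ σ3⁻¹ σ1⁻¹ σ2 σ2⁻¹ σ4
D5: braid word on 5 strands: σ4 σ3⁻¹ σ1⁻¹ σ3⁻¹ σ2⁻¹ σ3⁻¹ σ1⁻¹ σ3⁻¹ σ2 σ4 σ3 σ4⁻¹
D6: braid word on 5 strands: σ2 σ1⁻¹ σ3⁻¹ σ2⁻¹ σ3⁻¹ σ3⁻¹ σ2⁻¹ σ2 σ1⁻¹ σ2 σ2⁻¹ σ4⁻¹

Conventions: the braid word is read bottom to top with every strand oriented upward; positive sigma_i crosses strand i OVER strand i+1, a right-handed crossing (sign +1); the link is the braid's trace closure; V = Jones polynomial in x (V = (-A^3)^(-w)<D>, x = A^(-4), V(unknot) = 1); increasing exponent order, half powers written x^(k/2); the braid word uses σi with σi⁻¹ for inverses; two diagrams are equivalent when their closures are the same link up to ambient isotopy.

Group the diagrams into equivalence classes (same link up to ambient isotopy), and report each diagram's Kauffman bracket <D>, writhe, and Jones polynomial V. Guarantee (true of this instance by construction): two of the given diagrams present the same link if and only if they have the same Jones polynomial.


equivalence classes: {D1, D2, D4, D5, D6} | {D3}
D1 (bracket A^-14 - A^-10 + 2A^-6 - A^-2 + A^2 - A^6; 10 crossings at w = -6): V = -x^-6 + x^-5 - x^-4 + 2x^-3 - x^-2 + x^-1
V(D2) = -x^-6 + x^-5 - x^-4 + 2x^-3 - x^-2 + x^-1  (w -6, c 12, <D> = A^-14 - A^-10 + 2A^-6 - A^-2 + A^2 - A^6)
V(D3) = x^-2 - x^-1 + 1 - x + x^2  (w +2, c 10, <D> = A^-2 - A^2 + A^6 - A^10 + A^14)
V(D4) = -x^-6 + x^-5 - x^-4 + 2x^-3 - x^-2 + x^-1  [10 crossings, <D> = A^-8 - A^-4 + 2 - A^4 + A^8 - A^12, w = -4]
V(D5) = -x^-6 + x^-5 - x^-4 + 2x^-3 - x^-2 + x^-1  (w -4, c 12, <D> = A^-8 - A^-4 + 2 - A^4 + A^8 - A^12)
V(D6) = -x^-6 + x^-5 - x^-4 + 2x^-3 - x^-2 + x^-1  (w -6, c 12, <D> = A^-14 - A^-10 + 2A^-6 - A^-2 + A^2 - A^6)
observation: V(x) takes 2 values over 6 diagrams, fixing the grouping


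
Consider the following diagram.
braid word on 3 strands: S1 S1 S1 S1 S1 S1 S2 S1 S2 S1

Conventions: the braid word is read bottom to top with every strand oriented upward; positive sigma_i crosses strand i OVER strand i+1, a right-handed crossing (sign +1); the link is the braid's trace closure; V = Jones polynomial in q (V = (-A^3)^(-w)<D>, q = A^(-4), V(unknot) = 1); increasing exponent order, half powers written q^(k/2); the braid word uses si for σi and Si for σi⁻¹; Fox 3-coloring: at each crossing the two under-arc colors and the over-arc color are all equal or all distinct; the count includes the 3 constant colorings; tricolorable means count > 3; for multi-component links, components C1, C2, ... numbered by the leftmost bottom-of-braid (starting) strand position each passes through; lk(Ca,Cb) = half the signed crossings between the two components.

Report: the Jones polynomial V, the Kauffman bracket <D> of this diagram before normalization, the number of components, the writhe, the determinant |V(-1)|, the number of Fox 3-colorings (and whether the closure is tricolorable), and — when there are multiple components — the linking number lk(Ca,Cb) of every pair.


V(q) = -q^-13 + q^-12 - q^-11 + q^-10 - q^-9 + q^-8 - q^-7 + q^-6 + q^-4
bracket: A^-14 + A^-6 - A^-2 + A^2 - A^6 + A^10 - A^14 + A^18 - A^22, w = -10
1 component, writhe -10, over 10 crossings
det 9, colorings 9 of 3^10 — tricolorable
observation: w = -10 shifts under R1 moves; the (-A^3)^(10) factor cancels that in V


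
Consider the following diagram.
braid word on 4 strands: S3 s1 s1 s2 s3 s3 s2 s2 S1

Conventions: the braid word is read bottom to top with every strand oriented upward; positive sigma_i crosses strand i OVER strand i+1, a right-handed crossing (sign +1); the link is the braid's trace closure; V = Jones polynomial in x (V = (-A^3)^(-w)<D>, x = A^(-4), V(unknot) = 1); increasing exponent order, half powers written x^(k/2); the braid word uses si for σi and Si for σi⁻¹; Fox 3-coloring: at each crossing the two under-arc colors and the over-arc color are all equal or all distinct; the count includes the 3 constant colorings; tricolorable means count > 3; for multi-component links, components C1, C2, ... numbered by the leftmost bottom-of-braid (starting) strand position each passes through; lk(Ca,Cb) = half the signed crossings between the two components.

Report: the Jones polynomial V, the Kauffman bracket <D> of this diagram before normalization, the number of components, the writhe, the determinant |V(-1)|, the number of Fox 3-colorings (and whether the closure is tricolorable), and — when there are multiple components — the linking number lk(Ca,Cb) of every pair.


V(x) = x - x^2 + 2x^3 - x^4 + x^5 - x^6
bracket: A^-9 - A^-5 + A^-1 - 2A^3 + A^7 - A^11, w = +5
1 component, writhe +5, over 9 crossings
det 7, colorings 3 of 3^9 — not tricolorable
observation: w = +5 (over 9 crossings) is diagram-only; (-A^3)^(-5) removes it from V


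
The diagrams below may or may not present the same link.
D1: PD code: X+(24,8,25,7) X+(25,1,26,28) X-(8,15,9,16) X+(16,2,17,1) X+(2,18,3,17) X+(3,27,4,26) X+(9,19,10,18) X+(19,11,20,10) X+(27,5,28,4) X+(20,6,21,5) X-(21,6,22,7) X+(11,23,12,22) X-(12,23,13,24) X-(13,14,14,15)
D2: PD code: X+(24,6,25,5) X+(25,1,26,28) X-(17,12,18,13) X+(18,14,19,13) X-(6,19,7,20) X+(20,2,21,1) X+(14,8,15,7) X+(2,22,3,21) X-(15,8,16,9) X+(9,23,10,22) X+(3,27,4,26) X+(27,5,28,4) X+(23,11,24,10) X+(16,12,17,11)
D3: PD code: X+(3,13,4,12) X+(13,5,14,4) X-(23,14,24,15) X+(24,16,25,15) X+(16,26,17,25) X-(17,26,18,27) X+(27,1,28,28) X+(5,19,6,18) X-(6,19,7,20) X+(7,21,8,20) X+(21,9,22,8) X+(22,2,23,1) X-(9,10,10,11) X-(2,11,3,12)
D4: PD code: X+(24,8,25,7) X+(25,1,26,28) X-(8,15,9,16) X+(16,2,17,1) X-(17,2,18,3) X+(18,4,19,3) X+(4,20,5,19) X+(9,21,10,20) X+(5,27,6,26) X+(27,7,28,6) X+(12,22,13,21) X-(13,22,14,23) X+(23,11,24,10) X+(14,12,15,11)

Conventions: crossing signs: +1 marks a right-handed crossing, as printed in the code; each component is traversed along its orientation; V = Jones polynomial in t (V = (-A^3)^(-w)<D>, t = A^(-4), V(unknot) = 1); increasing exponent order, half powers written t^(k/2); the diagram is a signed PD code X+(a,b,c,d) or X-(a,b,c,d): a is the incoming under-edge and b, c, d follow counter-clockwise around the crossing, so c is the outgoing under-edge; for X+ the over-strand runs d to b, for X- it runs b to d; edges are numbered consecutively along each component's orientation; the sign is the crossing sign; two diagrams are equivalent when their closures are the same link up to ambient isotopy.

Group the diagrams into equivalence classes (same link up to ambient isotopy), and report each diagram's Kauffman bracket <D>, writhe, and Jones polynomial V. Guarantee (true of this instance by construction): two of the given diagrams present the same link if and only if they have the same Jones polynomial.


classes: {D1, D2, D4} | {D3}
V(D1) = t^2 - t^3 + 3t^4 - 3t^5 + 3t^6 - 3t^7 + 2t^8 - t^9  [14 crossings, <D> = -A^-18 + 2A^-14 - 3A^-10 + 3A^-6 - 3A^-2 + 3A^2 - A^6 + A^10, w = +6]
D2 (bracket -A^-12 + 2A^-8 - 3A^-4 + 3 - 3A^4 + 3A^8 - A^12 + A^16; 14 crossings at w = +8): V = t^2 - t^3 + 3t^4 - 3t^5 + 3t^6 - 3t^7 + 2t^8 - t^9
D3 (bracket -A^-4 + 1 + A^8; 14 crossings at w = +4): V = t + t^3 - t^4
D4 (bracket -A^-12 + 2A^-8 - 3A^-4 + 3 - 3A^4 + 3A^8 - A^12 + A^16; 14 crossings at w = +8): V = t^2 - t^3 + 3t^4 - 3t^5 + 3t^6 - 3t^7 + 2t^8 - t^9
insight: V(t) takes 2 values over 4 diagrams, fixing the grouping


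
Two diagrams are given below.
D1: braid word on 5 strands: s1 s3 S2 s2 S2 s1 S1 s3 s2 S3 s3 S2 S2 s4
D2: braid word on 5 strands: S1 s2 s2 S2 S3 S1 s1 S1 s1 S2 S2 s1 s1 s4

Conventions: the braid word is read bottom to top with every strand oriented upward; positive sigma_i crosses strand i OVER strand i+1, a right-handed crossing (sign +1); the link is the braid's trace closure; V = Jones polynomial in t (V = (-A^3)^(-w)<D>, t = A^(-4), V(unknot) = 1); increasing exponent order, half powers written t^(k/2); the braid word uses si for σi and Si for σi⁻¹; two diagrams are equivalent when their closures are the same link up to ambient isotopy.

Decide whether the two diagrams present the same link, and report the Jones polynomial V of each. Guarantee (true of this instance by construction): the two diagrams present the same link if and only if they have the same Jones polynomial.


equivalent: no
D1 (bracket A^-2 - A^2 + A^6 - A^10 + A^14; 14 crossings at w = +2): V = t^-2 - t^-1 + 1 - t + t^2
V(D2) = 1  (w 0, c 14, <D> = 1)
key observation: comparing 2 Jones polynomials yields 2 groups


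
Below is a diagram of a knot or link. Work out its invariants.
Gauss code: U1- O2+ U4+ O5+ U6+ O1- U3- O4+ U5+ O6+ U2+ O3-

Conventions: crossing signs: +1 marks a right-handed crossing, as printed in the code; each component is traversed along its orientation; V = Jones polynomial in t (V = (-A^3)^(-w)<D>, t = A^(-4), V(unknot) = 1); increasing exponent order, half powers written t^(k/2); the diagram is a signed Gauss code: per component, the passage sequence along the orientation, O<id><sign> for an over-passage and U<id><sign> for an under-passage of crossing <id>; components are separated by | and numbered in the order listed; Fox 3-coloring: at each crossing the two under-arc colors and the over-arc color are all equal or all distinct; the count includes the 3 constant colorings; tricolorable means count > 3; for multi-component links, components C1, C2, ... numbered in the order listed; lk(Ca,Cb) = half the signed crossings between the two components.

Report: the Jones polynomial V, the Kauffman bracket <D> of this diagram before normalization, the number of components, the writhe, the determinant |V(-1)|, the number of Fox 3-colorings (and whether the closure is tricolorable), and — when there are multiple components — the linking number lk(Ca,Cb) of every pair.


V(t) = t^-1 - 1 + 2t - 2t^2 + 2t^3 - 2t^4 + t^5
bracket: A^-14 - 2A^-10 + 2A^-6 - 2A^-2 + 2A^2 - A^6 + A^10, w = +2
1 component, writhe +2, over 6 crossings
det 11, colorings 3 of 3^6 — not tricolorable
observation: w = +2 (over 6 crossings) is diagram-only; (-A^3)^(-2) removes it from V
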